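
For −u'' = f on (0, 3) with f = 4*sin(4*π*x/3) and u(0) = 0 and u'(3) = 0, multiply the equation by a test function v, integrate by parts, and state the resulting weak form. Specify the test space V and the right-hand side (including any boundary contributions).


V = {v ∈ H^1(0, 3) : v(0) = 0} (test functions vanish at x = 0 where u is specified); weak form: ∫_0^3 u'v' dx = ∫_0^3 (4*sin(4*π*x/3)) v dx for all v ∈ V.

Multiply both sides by a test function v and integrate from 0 to 3:
  ∫_0^3 −u''(x) v(x) dx = ∫_0^3 f(x) v(x) dx.
Integrate the LHS by parts once:
  ∫_0^3 −u'' v dx = −[u'(x) v(x)]_0^3 + ∫_0^3 u'(x) v'(x) dx.
Thus ∫_0^3 u'(x) v'(x) dx = ∫_0^3 f(x) v(x) dx + [u'(x) v(x)]_0^3.
Choose V so that boundary terms are either known or forced to vanish.
Mixed BC: u(0) = 0 (Dirichlet) and u'(3) = 0 (Neumann). Define V = {v ∈ H^1(0, 3) : v(0) = 0}. Then [u' v]_0^3 = u'(3)·v(3) − u'(0)·0 = 0.
Weak formulation: find u (satisfying any essential BC) such that ∫_0^3 u'(x) v'(x) dx = ∫_0^3 f v dx for all v ∈ V (Dirichlet at 0 absorbed into V; the Neumann datum at x = 3 is zero, so no boundary term remains).
Substituting f(x) = 4*sin(4*π*x/3), the right-hand side is ∫_0^3 (4*sin(4*π*x/3)) v dx.


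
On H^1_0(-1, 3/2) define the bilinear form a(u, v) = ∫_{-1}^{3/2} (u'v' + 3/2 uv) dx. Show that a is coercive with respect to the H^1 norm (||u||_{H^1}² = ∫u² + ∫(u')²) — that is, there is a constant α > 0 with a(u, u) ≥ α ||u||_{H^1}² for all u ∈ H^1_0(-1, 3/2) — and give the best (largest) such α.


α = 1

Coercivity of a(·,·) on H^1_0(-1, 3/2) means a(u, u) ≥ α ||u||_{H^1}² for every u ∈ H^1_0.
The interval has length L = 5/2, and Poincaré/coercivity depend only on L. Here a(u, u) = ∫(u')² + (3/2)·∫u².
Here c = 3/2 ≥ 1, so a(u,u) = ∫(u')² + c∫u² ≥ ∫(u')² + ∫u² = ||u||_{H^1}², i.e. α = 1 works. No larger α is possible: a(u,u) ≥ α||u||_{H^1}² means (1−α)∫(u')² ≥ (α−c)∫u², and for the modes u_n = sin(nπ(x−x₀)/L) (x₀ the left endpoint) one has ∫u_n²/∫(u_n')² = (L/(nπ))² → 0, so a(u_n,u_n)/||u_n||_{H^1}² → 1. Hence the optimal constant is α = 1.
Therefore α = 1.


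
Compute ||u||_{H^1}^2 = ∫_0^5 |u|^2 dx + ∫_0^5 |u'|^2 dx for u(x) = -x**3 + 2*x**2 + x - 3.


||u||_{H^1}^2 = 229525/42

The H^1 norm (squared) on an interval (0, L) is
  ||u||_{H^1}^2 = ∫_0^L u(x)^2 dx + ∫_0^L u'(x)^2 dx.
Compute u'(x) = -3*x**2 + 4*x + 1.
Then u(x)^2 = x**6 - 4*x**5 + 2*x**4 + 10*x**3 - 11*x**2 - 6*x + 9 and u'(x)^2 = 9*x**4 - 24*x**3 + 10*x**2 + 8*x + 1.
Integrate each monomial from 0 to 5 using ∫_0^5 c·x^n dx = c·5^(n+1)/(n+1):
  ∫_0^5 u(x)^2 dx = ∫_0^5 (x^6 - 4*x^5 + 2*x^4 + 10*x^3 - 11*x^2 - 6*x + 9) dx. Term by term:
    ∫_0^5 x^6 dx = 78125/7;  ∫_0^5 -4*x^5 dx = -31250/3;  ∫_0^5 2*x^4 dx = 1250;
    ∫_0^5 10*x^3 dx = 3125/2;  ∫_0^5 -11*x^2 dx = -1375/3;  ∫_0^5 -6*x dx = -75;
    ∫_0^5 9 dx = 45.
  Sum: 78125/7 − 31250/3 + 1250 + 3125/2 − 1375/3 − 75 + 45 = 42955/14.
  ∫_0^5 u'(x)^2 dx = ∫_0^5 (9*x^4 - 24*x^3 + 10*x^2 + 8*x + 1) dx. Term by term:
    ∫_0^5 9*x^4 dx = 5625;  ∫_0^5 -24*x^3 dx = -3750;  ∫_0^5 10*x^2 dx = 1250/3;
    ∫_0^5 8*x dx = 100;  ∫_0^5 1 dx = 5.
  Sum: 5625 − 3750 + 1250/3 + 100 + 5 = 7190/3.
Adding: ||u||_{H^1}^2 = 42955/14 + 7190/3 = 229525/42.


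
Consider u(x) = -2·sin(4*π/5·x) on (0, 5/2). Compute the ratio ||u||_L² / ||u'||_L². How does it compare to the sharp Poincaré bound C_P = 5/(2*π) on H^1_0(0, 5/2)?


||u||_L² / ||u'||_L² = 5/(4*π) < C_P = 5/(2*π).

u(x) = -2·sin(4*π/5·x), so u'(x) = -8*π*cos(4*π*x/5)/5.
Writing u(x) = A·sin(kπx/L) with A = -2 and k = 2, use ∫_0^L sin²(kπx/L) dx = L/2 and ∫_0^L cos²(kπx/L) dx = L/2.
u² = 4·sin²(4*π/5·x) and (u')² = 64*π^2/25·cos²(4*π/5·x), and each of sin², cos² integrates to L/2 = 5/4 over (0, 5/2).
∫_0^5/2 u² dx = 5, so ||u||_L² = sqrt(5).
∫_0^5/2 (u')² dx = 16*π^2/5, so ||u'||_L² = 4*sqrt(5)*π/5.
Ratio ||u||_L² / ||u'||_L² = 5/(4*π).
Sharp Poincaré constant on H^1_0(0, 5/2) is C_P = L/π = 5/(2*π), achieved by sin(2*π/5·x).
This is the k = 2 harmonic; the ratio L/(kπ) is strictly less than C_P = L/π, consistent with the sharp inequality ||u||_L² ≤ C_P ||u'||_L².


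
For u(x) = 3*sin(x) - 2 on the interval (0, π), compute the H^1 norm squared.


||u||_{H^1(0,π)}^2 = -24 + 13*π

u'(x) = 3*cos(x).
Expand u² and (u')² and integrate term by term on (0, π), using: for integers n ≥ 1, ∫_0^π sin²(nx) dx = ∫_0^π cos²(nx) dx = π/2; for n ≠ n', ∫_0^π sin(nx)sin(n'x) dx = ∫_0^π cos(nx)cos(n'x) dx = 0; and by product-to-sum, ∫_0^π sin(nx)cos(n'x) dx = ½∫_0^π [sin((n+n')x) + sin((n−n')x)] dx, which is 0 when n+n' is even and 2n/(n²−n'²) when n+n' is odd (it need not vanish on (0, π)). For the constant mode: ∫_0^π 1 dx = π, ∫_0^π cos(nx) dx = 0, ∫_0^π sin(nx) dx = (1−(−1)^n)/n.
  u² squared terms: (-2)²·∫1 dx = 4·π = 4*π;  (3)²·∫sin(x)² dx = 9·π/2 = 9*π/2.
  u² cross terms: 2·(-2)·(3)·∫1·sin(x) dx = -12·(2) = -24.
  So ∫_0^π u² dx = 4*π + 9*π/2 − 24 = -24 + 17*π/2.
  (u')² squared terms: (3)²·∫cos(x)² dx = 9·π/2 = 9*π/2.
  So ∫_0^π (u')² dx = 9*π/2.
||u||_{H^1}^2 = (-24 + 17*π/2) + (9*π/2) = -24 + 13*π.


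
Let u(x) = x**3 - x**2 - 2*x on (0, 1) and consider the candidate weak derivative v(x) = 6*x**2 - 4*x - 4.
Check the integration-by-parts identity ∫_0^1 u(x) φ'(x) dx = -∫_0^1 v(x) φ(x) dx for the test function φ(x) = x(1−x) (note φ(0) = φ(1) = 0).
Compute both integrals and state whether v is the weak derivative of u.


LHS = 7/20, RHS = 7/10. No, v is not the weak derivative of u.

u(x) = x**3 - x**2 - 2*x, classical derivative u'(x) = 3*x**2 - 2*x - 2.
φ(x) = x(1−x), so φ'(x) = 1 - 2*x.
Note φ(0) = φ(1) = 0, so the boundary term u·φ vanishes.
LHS = ∫_0^1 u(x) φ'(x) dx = ∫_0^1 (-2*x^4 + 3*x^3 + 3*x^2 - 2*x) dx. Term by term:
  ∫_0^1 -2*x^4 dx = -2/5;  ∫_0^1 3*x^3 dx = 3/4;  ∫_0^1 3*x^2 dx = 1;
  ∫_0^1 -2*x dx = -1.
Sum: -2/5 + 3/4 + 1 − 1 = 7/20.
So LHS = 7/20.
∫_0^1 v(x) φ(x) dx = ∫_0^1 (-6*x^4 + 10*x^3 - 4*x) dx. Term by term:
  ∫_0^1 -6*x^4 dx = -6/5;  ∫_0^1 10*x^3 dx = 5/2;  ∫_0^1 -4*x dx = -2.
Sum: -6/5 + 5/2 − 2 = -7/10.
So RHS = -∫_0^1 v(x) φ(x) dx = 7/10.
LHS − RHS = -7/20 ≠ 0, so the identity fails.
(For a valid weak derivative the identity must hold for EVERY test function, in particular this one. The failure shows v is NOT the weak derivative of u.)
Correct weak derivative would be u'(x) = 3*x**2 - 2*x - 2.


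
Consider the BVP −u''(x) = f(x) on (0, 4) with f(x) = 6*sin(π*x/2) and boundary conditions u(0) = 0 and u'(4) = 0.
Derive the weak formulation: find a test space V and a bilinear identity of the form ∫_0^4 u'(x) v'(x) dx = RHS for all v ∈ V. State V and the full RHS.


V = {v ∈ H^1(0, 4) : v(0) = 0} (test functions vanish at x = 0 where u is specified); weak form: ∫_0^4 u'v' dx = ∫_0^4 (6*sin(π*x/2)) v dx for all v ∈ V.

Multiply both sides by a test function v and integrate from 0 to 4:
  ∫_0^4 −u''(x) v(x) dx = ∫_0^4 f(x) v(x) dx.
Integrate the LHS by parts once:
  ∫_0^4 −u'' v dx = −[u'(x) v(x)]_0^4 + ∫_0^4 u'(x) v'(x) dx.
Thus ∫_0^4 u'(x) v'(x) dx = ∫_0^4 f(x) v(x) dx + [u'(x) v(x)]_0^4.
Choose V so that boundary terms are either known or forced to vanish.
Mixed BC: u(0) = 0 (Dirichlet) and u'(4) = 0 (Neumann). Define V = {v ∈ H^1(0, 4) : v(0) = 0}. Then [u' v]_0^4 = u'(4)·v(4) − u'(0)·0 = 0.
Weak formulation: find u (satisfying any essential BC) such that ∫_0^4 u'(x) v'(x) dx = ∫_0^4 f v dx for all v ∈ V (Dirichlet at 0 absorbed into V; the Neumann datum at x = 4 is zero, so no boundary term remains).
Substituting f(x) = 6*sin(π*x/2), the right-hand side is ∫_0^4 (6*sin(π*x/2)) v dx.


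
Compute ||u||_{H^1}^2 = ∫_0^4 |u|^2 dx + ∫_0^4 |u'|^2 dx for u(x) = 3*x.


||u||_{H^1}^2 = 228

The H^1 norm (squared) on an interval (0, L) is
  ||u||_{H^1}^2 = ∫_0^L u(x)^2 dx + ∫_0^L u'(x)^2 dx.
Compute u'(x) = 3.
Then u(x)^2 = 9*x**2 and u'(x)^2 = 9.
Integrate each monomial from 0 to 4 using ∫_0^4 c·x^n dx = c·4^(n+1)/(n+1):
  ∫_0^4 u(x)^2 dx = ∫_0^4 (9*x^2) dx. Term by term:
    ∫_0^4 9*x^2 dx = 192.
  ∫_0^4 u'(x)^2 dx = ∫_0^4 (9) dx. Term by term:
    ∫_0^4 9 dx = 36.
Adding: ||u||_{H^1}^2 = 192 + 36 = 228.


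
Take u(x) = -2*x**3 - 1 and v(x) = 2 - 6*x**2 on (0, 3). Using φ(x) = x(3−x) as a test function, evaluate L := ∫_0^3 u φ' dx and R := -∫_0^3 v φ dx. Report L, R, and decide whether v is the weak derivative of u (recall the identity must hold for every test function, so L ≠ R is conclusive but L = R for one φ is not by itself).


LHS = 729/10, RHS = 639/10. No, v is not the weak derivative of u.

u(x) = -2*x**3 - 1, classical derivative u'(x) = -6*x**2.
φ(x) = x(3−x), so φ'(x) = 3 - 2*x.
Note φ(0) = φ(3) = 0, so the boundary term u·φ vanishes.
LHS = ∫_0^3 u(x) φ'(x) dx = ∫_0^3 (4*x^4 - 6*x^3 + 2*x - 3) dx. Term by term:
  ∫_0^3 4*x^4 dx = 972/5;  ∫_0^3 -6*x^3 dx = -243/2;  ∫_0^3 2*x dx = 9;
  ∫_0^3 -3 dx = -9.
Sum: 972/5 − 243/2 + 9 − 9 = 729/10.
So LHS = 729/10.
∫_0^3 v(x) φ(x) dx = ∫_0^3 (6*x^4 - 18*x^3 - 2*x^2 + 6*x) dx. Term by term:
  ∫_0^3 6*x^4 dx = 1458/5;  ∫_0^3 -18*x^3 dx = -729/2;  ∫_0^3 -2*x^2 dx = -18;
  ∫_0^3 6*x dx = 27.
Sum: 1458/5 − 729/2 − 18 + 27 = -639/10.
So RHS = -∫_0^3 v(x) φ(x) dx = 639/10.
LHS − RHS = 9 ≠ 0, so the identity fails.
(For a valid weak derivative the identity must hold for EVERY test function, in particular this one. The failure shows v is NOT the weak derivative of u.)
Correct weak derivative would be u'(x) = -6*x**2.


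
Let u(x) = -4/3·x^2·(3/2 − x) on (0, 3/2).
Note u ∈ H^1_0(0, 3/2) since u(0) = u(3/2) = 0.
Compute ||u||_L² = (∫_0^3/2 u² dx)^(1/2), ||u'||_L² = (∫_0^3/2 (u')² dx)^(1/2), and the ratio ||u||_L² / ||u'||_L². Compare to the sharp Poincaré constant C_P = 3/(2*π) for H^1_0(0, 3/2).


||u||_L² / ||u'||_L² = 3*sqrt(14)/28 < C_P = 3/(2*π).

u(x) = -4/3·x^2·(3/2 − x), so u'(x) = 4*x*(x - 1).
u(x) = -4/3·x^2·(3/2 − x) vanishes at x = 0 and x = 3/2, so u ∈ H^1_0(0, 3/2). Differentiate via the product rule and integrate the resulting polynomials term by term.
  ∫_0^3/2 u² dx = ∫_0^3/2 (16*x^6/9 - 16*x^5/3 + 4*x^4) dx. Term by term:
    ∫_0^3/2 16*x^6/9 dx = 243/56;  ∫_0^3/2 -16*x^5/3 dx = -81/8;  ∫_0^3/2 4*x^4 dx = 243/40.
  Sum: 243/56 − 81/8 + 243/40 = 81/280.
  ∫_0^3/2 (u')² dx = ∫_0^3/2 (16*x^4 - 32*x^3 + 16*x^2) dx. Term by term:
    ∫_0^3/2 16*x^4 dx = 243/10;  ∫_0^3/2 -32*x^3 dx = -81/2;  ∫_0^3/2 16*x^2 dx = 18.
  Sum: 243/10 − 81/2 + 18 = 9/5.
∫_0^3/2 u² dx = 81/280, so ||u||_L² = 9*sqrt(70)/140.
∫_0^3/2 (u')² dx = 9/5, so ||u'||_L² = 3*sqrt(5)/5.
Ratio ||u||_L² / ||u'||_L² = 3*sqrt(14)/28.
Sharp Poincaré constant on H^1_0(0, 3/2) is C_P = L/π = 3/(2*π), achieved by sin(2*π/3·x).
A polynomial bump cannot attain the sharp Poincaré constant (only the first sine eigenfunction does), so the ratio is strictly less than C_P, consistent with ||u||_L² ≤ C_P ||u'||_L².


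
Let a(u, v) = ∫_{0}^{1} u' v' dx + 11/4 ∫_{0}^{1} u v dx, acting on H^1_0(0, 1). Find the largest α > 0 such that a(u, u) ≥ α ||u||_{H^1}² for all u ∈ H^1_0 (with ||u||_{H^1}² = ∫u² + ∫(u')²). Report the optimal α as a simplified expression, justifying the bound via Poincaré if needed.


α = 1

Coercivity of a(·,·) on H^1_0(0, 1) means a(u, u) ≥ α ||u||_{H^1}² for every u ∈ H^1_0.
The interval has length L = 1, and Poincaré/coercivity depend only on L. Here a(u, u) = ∫(u')² + (11/4)·∫u².
Here c = 11/4 ≥ 1, so a(u,u) = ∫(u')² + c∫u² ≥ ∫(u')² + ∫u² = ||u||_{H^1}², i.e. α = 1 works. No larger α is possible: a(u,u) ≥ α||u||_{H^1}² means (1−α)∫(u')² ≥ (α−c)∫u², and for the modes u_n = sin(nπ(x−x₀)/L) (x₀ the left endpoint) one has ∫u_n²/∫(u_n')² = (L/(nπ))² → 0, so a(u_n,u_n)/||u_n||_{H^1}² → 1. Hence the optimal constant is α = 1.
Therefore α = 1.


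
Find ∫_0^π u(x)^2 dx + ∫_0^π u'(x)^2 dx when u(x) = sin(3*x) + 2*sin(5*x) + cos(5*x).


||u||_{H^1(0,π)}^2 = 70*π

u'(x) = -5*sin(5*x) + 3*cos(3*x) + 10*cos(5*x).
Expand u² and (u')² and integrate term by term on (0, π), using: for integers n ≥ 1, ∫_0^π sin²(nx) dx = ∫_0^π cos²(nx) dx = π/2; for n ≠ n', ∫_0^π sin(nx)sin(n'x) dx = ∫_0^π cos(nx)cos(n'x) dx = 0; and by product-to-sum, ∫_0^π sin(nx)cos(n'x) dx = ½∫_0^π [sin((n+n')x) + sin((n−n')x)] dx, which is 0 when n+n' is even and 2n/(n²−n'²) when n+n' is odd (it need not vanish on (0, π)).
  u² squared terms: (2)²·∫sin(5x)² dx = 4·π/2 = 2*π;  (1)²·∫cos(5x)² dx = 1·π/2 = π/2;  (1)²·∫sin(3x)² dx = 1·π/2 = π/2.
  u² cross terms: 2·(2)·(1)·∫sin(5x)·cos(5x) dx = 4·(0) = 0;  2·(2)·(1)·∫sin(5x)·sin(3x) dx = 4·(0) = 0;  2·(1)·(1)·∫cos(5x)·sin(3x) dx = 2·(0) = 0.
  So ∫_0^π u² dx = 2*π + π/2 + π/2 + 0 + 0 + 0 = 3*π.
  (u')² squared terms: (-5)²·∫sin(5x)² dx = 25·π/2 = 25*π/2;  (3)²·∫cos(3x)² dx = 9·π/2 = 9*π/2;  (10)²·∫cos(5x)² dx = 100·π/2 = 50*π.
  (u')² cross terms: 2·(-5)·(3)·∫sin(5x)·cos(3x) dx = -30·(0) = 0;  2·(-5)·(10)·∫sin(5x)·cos(5x) dx = -100·(0) = 0;  2·(3)·(10)·∫cos(3x)·cos(5x) dx = 60·(0) = 0.
  So ∫_0^π (u')² dx = 25*π/2 + 9*π/2 + 50*π + 0 + 0 + 0 = 67*π.
||u||_{H^1}^2 = (3*π) + (67*π) = 70*π.


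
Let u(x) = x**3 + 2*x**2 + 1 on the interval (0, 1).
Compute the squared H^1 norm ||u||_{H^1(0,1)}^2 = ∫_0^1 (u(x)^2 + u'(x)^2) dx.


||u||_{H^1}^2 = 3691/210

The H^1 norm (squared) on an interval (0, L) is
  ||u||_{H^1}^2 = ∫_0^L u(x)^2 dx + ∫_0^L u'(x)^2 dx.
Compute u'(x) = 3*x**2 + 4*x.
Then u(x)^2 = x**6 + 4*x**5 + 4*x**4 + 2*x**3 + 4*x**2 + 1 and u'(x)^2 = 9*x**4 + 24*x**3 + 16*x**2.
Integrate each monomial from 0 to 1 using ∫_0^1 c·x^n dx = c·1^(n+1)/(n+1):
  ∫_0^1 u(x)^2 dx = ∫_0^1 (x^6 + 4*x^5 + 4*x^4 + 2*x^3 + 4*x^2 + 1) dx. Term by term:
    ∫_0^1 x^6 dx = 1/7;  ∫_0^1 4*x^5 dx = 2/3;  ∫_0^1 4*x^4 dx = 4/5;
    ∫_0^1 2*x^3 dx = 1/2;  ∫_0^1 4*x^2 dx = 4/3;  ∫_0^1 1 dx = 1.
  Sum: 1/7 + 2/3 + 4/5 + 1/2 + 4/3 + 1 = 311/70.
  ∫_0^1 u'(x)^2 dx = ∫_0^1 (9*x^4 + 24*x^3 + 16*x^2) dx. Term by term:
    ∫_0^1 9*x^4 dx = 9/5;  ∫_0^1 24*x^3 dx = 6;  ∫_0^1 16*x^2 dx = 16/3.
  Sum: 9/5 + 6 + 16/3 = 197/15.
Adding: ||u||_{H^1}^2 = 311/70 + 197/15 = 3691/210.


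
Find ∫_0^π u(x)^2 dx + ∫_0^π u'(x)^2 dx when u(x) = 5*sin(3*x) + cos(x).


||u||_{H^1(0,π)}^2 = 126*π

u'(x) = -sin(x) + 15*cos(3*x).
Expand u² and (u')² and integrate term by term on (0, π), using: for integers n ≥ 1, ∫_0^π sin²(nx) dx = ∫_0^π cos²(nx) dx = π/2; for n ≠ n', ∫_0^π sin(nx)sin(n'x) dx = ∫_0^π cos(nx)cos(n'x) dx = 0; and by product-to-sum, ∫_0^π sin(nx)cos(n'x) dx = ½∫_0^π [sin((n+n')x) + sin((n−n')x)] dx, which is 0 when n+n' is even and 2n/(n²−n'²) when n+n' is odd (it need not vanish on (0, π)).
  u² squared terms: (5)²·∫sin(3x)² dx = 25·π/2 = 25*π/2;  (1)²·∫cos(x)² dx = 1·π/2 = π/2.
  u² cross terms: 2·(5)·(1)·∫sin(3x)·cos(x) dx = 10·(0) = 0.
  So ∫_0^π u² dx = 25*π/2 + π/2 + 0 = 13*π.
  (u')² squared terms: (-1)²·∫sin(x)² dx = 1·π/2 = π/2;  (15)²·∫cos(3x)² dx = 225·π/2 = 225*π/2.
  (u')² cross terms: 2·(-1)·(15)·∫sin(x)·cos(3x) dx = -30·(0) = 0.
  So ∫_0^π (u')² dx = π/2 + 225*π/2 + 0 = 113*π.
||u||_{H^1}^2 = (13*π) + (113*π) = 126*π.


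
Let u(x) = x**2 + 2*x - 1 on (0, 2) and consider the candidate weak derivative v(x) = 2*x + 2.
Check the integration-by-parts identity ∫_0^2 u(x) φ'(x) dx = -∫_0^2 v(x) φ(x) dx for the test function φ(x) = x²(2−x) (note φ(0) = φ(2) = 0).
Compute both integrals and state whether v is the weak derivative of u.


LHS = -88/15, RHS = -88/15. Yes, v = u' weakly.

u(x) = x**2 + 2*x - 1, classical derivative u'(x) = 2*x + 2.
φ(x) = x²(2−x), so φ'(x) = x*(4 - 3*x).
Note φ(0) = φ(2) = 0, so the boundary term u·φ vanishes.
LHS = ∫_0^2 u(x) φ'(x) dx = ∫_0^2 (-3*x^4 - 2*x^3 + 11*x^2 - 4*x) dx. Term by term:
  ∫_0^2 -3*x^4 dx = -96/5;  ∫_0^2 -2*x^3 dx = -8;  ∫_0^2 11*x^2 dx = 88/3;
  ∫_0^2 -4*x dx = -8.
Sum: -96/5 − 8 + 88/3 − 8 = -88/15.
So LHS = -88/15.
∫_0^2 v(x) φ(x) dx = ∫_0^2 (-2*x^4 + 2*x^3 + 4*x^2) dx. Term by term:
  ∫_0^2 -2*x^4 dx = -64/5;  ∫_0^2 2*x^3 dx = 8;  ∫_0^2 4*x^2 dx = 32/3.
Sum: -64/5 + 8 + 32/3 = 88/15.
So RHS = -∫_0^2 v(x) φ(x) dx = -88/15.
LHS = RHS, so the identity holds for this test φ.
Moreover u is smooth here and v(x) = u'(x) = 2*x + 2 pointwise, so the identity holds for every test function. Hence v is the weak derivative of u.


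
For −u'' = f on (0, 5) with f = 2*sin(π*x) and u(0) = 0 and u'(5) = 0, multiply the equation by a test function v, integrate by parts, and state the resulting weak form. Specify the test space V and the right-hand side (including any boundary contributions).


V = {v ∈ H^1(0, 5) : v(0) = 0} (test functions vanish at x = 0 where u is specified); weak form: ∫_0^5 u'v' dx = ∫_0^5 (2*sin(π*x)) v dx for all v ∈ V.

Multiply both sides by a test function v and integrate from 0 to 5:
  ∫_0^5 −u''(x) v(x) dx = ∫_0^5 f(x) v(x) dx.
Integrate the LHS by parts once:
  ∫_0^5 −u'' v dx = −[u'(x) v(x)]_0^5 + ∫_0^5 u'(x) v'(x) dx.
Thus ∫_0^5 u'(x) v'(x) dx = ∫_0^5 f(x) v(x) dx + [u'(x) v(x)]_0^5.
Choose V so that boundary terms are either known or forced to vanish.
Mixed BC: u(0) = 0 (Dirichlet) and u'(5) = 0 (Neumann). Define V = {v ∈ H^1(0, 5) : v(0) = 0}. Then [u' v]_0^5 = u'(5)·v(5) − u'(0)·0 = 0.
Weak formulation: find u (satisfying any essential BC) such that ∫_0^5 u'(x) v'(x) dx = ∫_0^5 f v dx for all v ∈ V (Dirichlet at 0 absorbed into V; the Neumann datum at x = 5 is zero, so no boundary term remains).
Substituting f(x) = 2*sin(π*x), the right-hand side is ∫_0^5 (2*sin(π*x)) v dx.


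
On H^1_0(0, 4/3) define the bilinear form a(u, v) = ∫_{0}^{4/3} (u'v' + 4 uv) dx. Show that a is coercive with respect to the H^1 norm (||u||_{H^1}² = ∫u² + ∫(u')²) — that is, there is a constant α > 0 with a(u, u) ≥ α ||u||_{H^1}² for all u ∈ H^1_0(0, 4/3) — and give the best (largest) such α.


α = 1

Coercivity of a(·,·) on H^1_0(0, 4/3) means a(u, u) ≥ α ||u||_{H^1}² for every u ∈ H^1_0.
The interval has length L = 4/3, and Poincaré/coercivity depend only on L. Here a(u, u) = ∫(u')² + (4)·∫u².
Here c = 4 ≥ 1, so a(u,u) = ∫(u')² + c∫u² ≥ ∫(u')² + ∫u² = ||u||_{H^1}², i.e. α = 1 works. No larger α is possible: a(u,u) ≥ α||u||_{H^1}² means (1−α)∫(u')² ≥ (α−c)∫u², and for the modes u_n = sin(nπ(x−x₀)/L) (x₀ the left endpoint) one has ∫u_n²/∫(u_n')² = (L/(nπ))² → 0, so a(u_n,u_n)/||u_n||_{H^1}² → 1. Hence the optimal constant is α = 1.
Therefore α = 1.


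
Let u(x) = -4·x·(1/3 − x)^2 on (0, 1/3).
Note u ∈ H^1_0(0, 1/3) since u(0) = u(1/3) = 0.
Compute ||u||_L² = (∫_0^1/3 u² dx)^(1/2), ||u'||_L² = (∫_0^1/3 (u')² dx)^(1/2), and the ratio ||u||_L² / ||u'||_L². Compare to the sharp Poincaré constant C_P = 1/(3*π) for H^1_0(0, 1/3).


||u||_L² / ||u'||_L² = sqrt(14)/42 < C_P = 1/(3*π).

u(x) = -4·x·(1/3 − x)^2, so u'(x) = -12*x^2 + 16*x/3 - 4/9.
u(x) = -4·x·(1/3 − x)^2 vanishes at x = 0 and x = 1/3, so u ∈ H^1_0(0, 1/3). Differentiate via the product rule and integrate the resulting polynomials term by term.
  ∫_0^1/3 u² dx = ∫_0^1/3 (16*x^6 - 64*x^5/3 + 32*x^4/3 - 64*x^3/27 + 16*x^2/81) dx. Term by term:
    ∫_0^1/3 16*x^6 dx = 16/15309;  ∫_0^1/3 -64*x^5/3 dx = -32/6561;  ∫_0^1/3 32*x^4/3 dx = 32/3645;
    ∫_0^1/3 -64*x^3/27 dx = -16/2187;  ∫_0^1/3 16*x^2/81 dx = 16/6561.
  Sum: 16/15309 − 32/6561 + 32/3645 − 16/2187 + 16/6561 = 16/229635.
  ∫_0^1/3 (u')² dx = ∫_0^1/3 (144*x^4 - 128*x^3 + 352*x^2/9 - 128*x/27 + 16/81) dx. Term by term:
    ∫_0^1/3 144*x^4 dx = 16/135;  ∫_0^1/3 -128*x^3 dx = -32/81;  ∫_0^1/3 352*x^2/9 dx = 352/729;
    ∫_0^1/3 -128*x/27 dx = -64/243;  ∫_0^1/3 16/81 dx = 16/243.
  Sum: 16/135 − 32/81 + 352/729 − 64/243 + 16/243 = 32/3645.
∫_0^1/3 u² dx = 16/229635, so ||u||_L² = 4*sqrt(35)/2835.
∫_0^1/3 (u')² dx = 32/3645, so ||u'||_L² = 4*sqrt(10)/135.
Ratio ||u||_L² / ||u'||_L² = sqrt(14)/42.
Sharp Poincaré constant on H^1_0(0, 1/3) is C_P = L/π = 1/(3*π), achieved by sin(3*π·x).
A polynomial bump cannot attain the sharp Poincaré constant (only the first sine eigenfunction does), so the ratio is strictly less than C_P, consistent with ||u||_L² ≤ C_P ||u'||_L².


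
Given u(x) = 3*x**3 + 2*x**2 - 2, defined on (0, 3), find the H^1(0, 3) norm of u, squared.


||u||_{H^1}^2 = 67899/7

The H^1 norm (squared) on an interval (0, L) is
  ||u||_{H^1}^2 = ∫_0^L u(x)^2 dx + ∫_0^L u'(x)^2 dx.
Compute u'(x) = 9*x**2 + 4*x.
Then u(x)^2 = 9*x**6 + 12*x**5 + 4*x**4 - 12*x**3 - 8*x**2 + 4 and u'(x)^2 = 81*x**4 + 72*x**3 + 16*x**2.
Integrate each monomial from 0 to 3 using ∫_0^3 c·x^n dx = c·3^(n+1)/(n+1):
  ∫_0^3 u(x)^2 dx = ∫_0^3 (9*x^6 + 12*x^5 + 4*x^4 - 12*x^3 - 8*x^2 + 4) dx. Term by term:
    ∫_0^3 9*x^6 dx = 19683/7;  ∫_0^3 12*x^5 dx = 1458;  ∫_0^3 4*x^4 dx = 972/5;
    ∫_0^3 -12*x^3 dx = -243;  ∫_0^3 -8*x^2 dx = -72;  ∫_0^3 4 dx = 12.
  Sum: 19683/7 + 1458 + 972/5 − 243 − 72 + 12 = 145644/35.
  ∫_0^3 u'(x)^2 dx = ∫_0^3 (81*x^4 + 72*x^3 + 16*x^2) dx. Term by term:
    ∫_0^3 81*x^4 dx = 19683/5;  ∫_0^3 72*x^3 dx = 1458;  ∫_0^3 16*x^2 dx = 144.
  Sum: 19683/5 + 1458 + 144 = 27693/5.
Adding: ||u||_{H^1}^2 = 145644/35 + 27693/5 = 67899/7.


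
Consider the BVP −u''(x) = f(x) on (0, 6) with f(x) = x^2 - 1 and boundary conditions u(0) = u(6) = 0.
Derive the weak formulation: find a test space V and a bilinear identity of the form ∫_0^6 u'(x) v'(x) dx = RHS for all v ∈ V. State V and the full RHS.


V = H^1_0(0, 6) (so v(0) = v(6) = 0); weak form: ∫_0^6 u'v' dx = ∫_0^6 (x^2 - 1) v dx for all v ∈ V.

Multiply both sides by a test function v and integrate from 0 to 6:
  ∫_0^6 −u''(x) v(x) dx = ∫_0^6 f(x) v(x) dx.
Integrate the LHS by parts once:
  ∫_0^6 −u'' v dx = −[u'(x) v(x)]_0^6 + ∫_0^6 u'(x) v'(x) dx.
Thus ∫_0^6 u'(x) v'(x) dx = ∫_0^6 f(x) v(x) dx + [u'(x) v(x)]_0^6.
Choose V so that boundary terms are either known or forced to vanish.
u is Dirichlet: u(0) = u(6) = 0. Let V = H^1_0(0, 6); then v(0) = v(6) = 0, and [u' v]_0^6 = 0.
Weak formulation: find u (satisfying any essential BC) such that ∫_0^6 u'(x) v'(x) dx = ∫_0^6 f v dx for all v ∈ V.
Substituting f(x) = x^2 - 1, the right-hand side is ∫_0^6 (x^2 - 1) v dx.


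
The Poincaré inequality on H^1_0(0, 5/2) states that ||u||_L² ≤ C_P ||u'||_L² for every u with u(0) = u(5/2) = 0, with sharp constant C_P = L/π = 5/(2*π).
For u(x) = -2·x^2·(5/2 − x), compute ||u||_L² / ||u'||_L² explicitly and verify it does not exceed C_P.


||u||_L² / ||u'||_L² = 5*sqrt(14)/28 < C_P = 5/(2*π).

u(x) = -2·x^2·(5/2 − x), so u'(x) = 2*x*(3*x - 5).
u(x) = -2·x^2·(5/2 − x) vanishes at x = 0 and x = 5/2, so u ∈ H^1_0(0, 5/2). Differentiate via the product rule and integrate the resulting polynomials term by term.
  ∫_0^5/2 u² dx = ∫_0^5/2 (4*x^6 - 20*x^5 + 25*x^4) dx. Term by term:
    ∫_0^5/2 4*x^6 dx = 78125/224;  ∫_0^5/2 -20*x^5 dx = -78125/96;  ∫_0^5/2 25*x^4 dx = 15625/32.
  Sum: 78125/224 − 78125/96 + 15625/32 = 15625/672.
  ∫_0^5/2 (u')² dx = ∫_0^5/2 (36*x^4 - 120*x^3 + 100*x^2) dx. Term by term:
    ∫_0^5/2 36*x^4 dx = 5625/8;  ∫_0^5/2 -120*x^3 dx = -9375/8;  ∫_0^5/2 100*x^2 dx = 3125/6.
  Sum: 5625/8 − 9375/8 + 3125/6 = 625/12.
∫_0^5/2 u² dx = 15625/672, so ||u||_L² = 125*sqrt(42)/168.
∫_0^5/2 (u')² dx = 625/12, so ||u'||_L² = 25*sqrt(3)/6.
Ratio ||u||_L² / ||u'||_L² = 5*sqrt(14)/28.
Sharp Poincaré constant on H^1_0(0, 5/2) is C_P = L/π = 5/(2*π), achieved by sin(2*π/5·x).
A polynomial bump cannot attain the sharp Poincaré constant (only the first sine eigenfunction does), so the ratio is strictly less than C_P, consistent with ||u||_L² ≤ C_P ||u'||_L².


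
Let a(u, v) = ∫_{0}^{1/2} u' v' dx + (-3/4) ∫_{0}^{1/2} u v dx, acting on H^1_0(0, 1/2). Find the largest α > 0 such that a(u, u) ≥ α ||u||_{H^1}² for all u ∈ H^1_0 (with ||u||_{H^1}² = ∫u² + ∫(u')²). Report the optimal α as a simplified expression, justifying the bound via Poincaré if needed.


α = (-3 + 16*π^2)/(4*(1 + 4*π^2))

Coercivity of a(·,·) on H^1_0(0, 1/2) means a(u, u) ≥ α ||u||_{H^1}² for every u ∈ H^1_0.
The interval has length L = 1/2, and Poincaré/coercivity depend only on L. Here a(u, u) = ∫(u')² + (-3/4)·∫u².
Here c = -3/4 < 0 with |c| < (π/L)² = 4*π^2, so coercivity still holds. The condition a(u,u) ≥ α||u||_{H^1}² reads (1−α)∫(u')² ≥ (α−c)∫u². Any admissible α is ≤ 1 (rapidly oscillating u have ∫u²/∫(u')² → 0), and α = 1 would force 0 ≥ (1−c)∫u², impossible since c < 1; so 1−α > 0. By the sharp Poincaré inequality on H^1_0 of an interval of length L, ∫(u')² ≥ (π/L)²∫u² with equality for the first sine mode sin(π(x−x₀)/L) (x₀ the left endpoint), so the inequality holds for all u iff (1−α)(π/L)² ≥ α − c, i.e. α ≤ ((π/L)² + c)/((π/L)² + 1) = (1 + c(L/π)²)/(1 + (L/π)²). (Direct route, valid since c ≤ 0: Poincaré gives c∫u² ≥ c(L/π)²∫(u')², so a(u,u) ≥ (1 + c(L/π)²)∫(u')², while ||u||_{H^1}² ≤ (1 + (L/π)²)∫(u')²; dividing yields the same α.) With (π/L)² = 4*π^2 and c = -3/4, the largest admissible constant is α = ((π/L)² + c)/((π/L)² + 1).
Simplifying, α = (-3 + 16*π^2)/(4*(1 + 4*π^2)).


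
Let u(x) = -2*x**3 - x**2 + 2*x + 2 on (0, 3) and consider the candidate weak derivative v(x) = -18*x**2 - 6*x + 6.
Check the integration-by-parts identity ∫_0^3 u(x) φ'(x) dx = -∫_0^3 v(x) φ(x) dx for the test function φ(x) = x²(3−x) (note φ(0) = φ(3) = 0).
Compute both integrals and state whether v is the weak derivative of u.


LHS = 783/5, RHS = 2349/5. No, v is not the weak derivative of u.

u(x) = -2*x**3 - x**2 + 2*x + 2, classical derivative u'(x) = -6*x**2 - 2*x + 2.
φ(x) = x²(3−x), so φ'(x) = 3*x*(2 - x).
Note φ(0) = φ(3) = 0, so the boundary term u·φ vanishes.
LHS = ∫_0^3 u(x) φ'(x) dx = ∫_0^3 (6*x^5 - 9*x^4 - 12*x^3 + 6*x^2 + 12*x) dx. Term by term:
  ∫_0^3 6*x^5 dx = 729;  ∫_0^3 -9*x^4 dx = -2187/5;  ∫_0^3 -12*x^3 dx = -243;
  ∫_0^3 6*x^2 dx = 54;  ∫_0^3 12*x dx = 54.
Sum: 729 − 2187/5 − 243 + 54 + 54 = 783/5.
So LHS = 783/5.
∫_0^3 v(x) φ(x) dx = ∫_0^3 (18*x^5 - 48*x^4 - 24*x^3 + 18*x^2) dx. Term by term:
  ∫_0^3 18*x^5 dx = 2187;  ∫_0^3 -48*x^4 dx = -11664/5;  ∫_0^3 -24*x^3 dx = -486;
  ∫_0^3 18*x^2 dx = 162.
Sum: 2187 − 11664/5 − 486 + 162 = -2349/5.
So RHS = -∫_0^3 v(x) φ(x) dx = 2349/5.
LHS − RHS = -1566/5 ≠ 0, so the identity fails.
(For a valid weak derivative the identity must hold for EVERY test function, in particular this one. The failure shows v is NOT the weak derivative of u.)
Correct weak derivative would be u'(x) = -6*x**2 - 2*x + 2.


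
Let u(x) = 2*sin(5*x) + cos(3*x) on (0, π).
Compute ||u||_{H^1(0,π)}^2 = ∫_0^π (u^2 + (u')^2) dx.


||u||_{H^1(0,π)}^2 = 57*π

u'(x) = -3*sin(3*x) + 10*cos(5*x).
Expand u² and (u')² and integrate term by term on (0, π), using: for integers n ≥ 1, ∫_0^π sin²(nx) dx = ∫_0^π cos²(nx) dx = π/2; for n ≠ n', ∫_0^π sin(nx)sin(n'x) dx = ∫_0^π cos(nx)cos(n'x) dx = 0; and by product-to-sum, ∫_0^π sin(nx)cos(n'x) dx = ½∫_0^π [sin((n+n')x) + sin((n−n')x)] dx, which is 0 when n+n' is even and 2n/(n²−n'²) when n+n' is odd (it need not vanish on (0, π)).
  u² squared terms: (2)²·∫sin(5x)² dx = 4·π/2 = 2*π;  (1)²·∫cos(3x)² dx = 1·π/2 = π/2.
  u² cross terms: 2·(2)·(1)·∫sin(5x)·cos(3x) dx = 4·(0) = 0.
  So ∫_0^π u² dx = 2*π + π/2 + 0 = 5*π/2.
  (u')² squared terms: (-3)²·∫sin(3x)² dx = 9·π/2 = 9*π/2;  (10)²·∫cos(5x)² dx = 100·π/2 = 50*π.
  (u')² cross terms: 2·(-3)·(10)·∫sin(3x)·cos(5x) dx = -60·(0) = 0.
  So ∫_0^π (u')² dx = 9*π/2 + 50*π + 0 = 109*π/2.
||u||_{H^1}^2 = (5*π/2) + (109*π/2) = 57*π.


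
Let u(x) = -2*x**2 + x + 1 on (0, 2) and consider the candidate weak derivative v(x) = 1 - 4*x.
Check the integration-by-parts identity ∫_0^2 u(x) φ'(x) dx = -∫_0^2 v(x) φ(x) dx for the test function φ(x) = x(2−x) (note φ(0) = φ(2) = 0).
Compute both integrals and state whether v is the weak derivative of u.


LHS = 4, RHS = 4. Yes, v = u' weakly.

u(x) = -2*x**2 + x + 1, classical derivative u'(x) = 1 - 4*x.
φ(x) = x(2−x), so φ'(x) = 2 - 2*x.
Note φ(0) = φ(2) = 0, so the boundary term u·φ vanishes.
LHS = ∫_0^2 u(x) φ'(x) dx = ∫_0^2 (4*x^3 - 6*x^2 + 2) dx. Term by term:
  ∫_0^2 4*x^3 dx = 16;  ∫_0^2 -6*x^2 dx = -16;  ∫_0^2 2 dx = 4.
Sum: 16 − 16 + 4 = 4.
So LHS = 4.
∫_0^2 v(x) φ(x) dx = ∫_0^2 (4*x^3 - 9*x^2 + 2*x) dx. Term by term:
  ∫_0^2 4*x^3 dx = 16;  ∫_0^2 -9*x^2 dx = -24;  ∫_0^2 2*x dx = 4.
Sum: 16 − 24 + 4 = -4.
So RHS = -∫_0^2 v(x) φ(x) dx = 4.
LHS = RHS, so the identity holds for this test φ.
Moreover u is smooth here and v(x) = u'(x) = 1 - 4*x pointwise, so the identity holds for every test function. Hence v is the weak derivative of u.


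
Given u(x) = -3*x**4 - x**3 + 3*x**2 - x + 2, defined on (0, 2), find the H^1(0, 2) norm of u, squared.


||u||_{H^1}^2 = 310858/105

The H^1 norm (squared) on an interval (0, L) is
  ||u||_{H^1}^2 = ∫_0^L u(x)^2 dx + ∫_0^L u'(x)^2 dx.
Compute u'(x) = -12*x**3 - 3*x**2 + 6*x - 1.
Then u(x)^2 = 9*x**8 + 6*x**7 - 17*x**6 - x**4 - 10*x**3 + 13*x**2 - 4*x + 4 and u'(x)^2 = 144*x**6 + 72*x**5 - 135*x**4 - 12*x**3 + 42*x**2 - 12*x + 1.
Integrate each monomial from 0 to 2 using ∫_0^2 c·x^n dx = c·2^(n+1)/(n+1):
  ∫_0^2 u(x)^2 dx = ∫_0^2 (9*x^8 + 6*x^7 - 17*x^6 - x^4 - 10*x^3 + 13*x^2 - 4*x + 4) dx. Term by term:
    ∫_0^2 9*x^8 dx = 512;  ∫_0^2 6*x^7 dx = 192;  ∫_0^2 -17*x^6 dx = -2176/7;
    ∫_0^2 -x^4 dx = -32/5;  ∫_0^2 -10*x^3 dx = -40;  ∫_0^2 13*x^2 dx = 104/3;
    ∫_0^2 -4*x dx = -8;  ∫_0^2 4 dx = 8.
  Sum: 512 + 192 − 2176/7 − 32/5 − 40 + 104/3 − 8 + 8 = 40048/105.
  ∫_0^2 u'(x)^2 dx = ∫_0^2 (144*x^6 + 72*x^5 - 135*x^4 - 12*x^3 + 42*x^2 - 12*x + 1) dx. Term by term:
    ∫_0^2 144*x^6 dx = 18432/7;  ∫_0^2 72*x^5 dx = 768;  ∫_0^2 -135*x^4 dx = -864;
    ∫_0^2 -12*x^3 dx = -48;  ∫_0^2 42*x^2 dx = 112;  ∫_0^2 -12*x dx = -24;
    ∫_0^2 1 dx = 2.
  Sum: 18432/7 + 768 − 864 − 48 + 112 − 24 + 2 = 18054/7.
Adding: ||u||_{H^1}^2 = 40048/105 + 18054/7 = 310858/105.


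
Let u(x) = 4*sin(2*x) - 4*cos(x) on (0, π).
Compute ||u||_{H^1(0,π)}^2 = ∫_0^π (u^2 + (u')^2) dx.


||u||_{H^1(0,π)}^2 = -256/3 + 56*π

u'(x) = 4*sin(x) + 8*cos(2*x).
Expand u² and (u')² and integrate term by term on (0, π), using: for integers n ≥ 1, ∫_0^π sin²(nx) dx = ∫_0^π cos²(nx) dx = π/2; for n ≠ n', ∫_0^π sin(nx)sin(n'x) dx = ∫_0^π cos(nx)cos(n'x) dx = 0; and by product-to-sum, ∫_0^π sin(nx)cos(n'x) dx = ½∫_0^π [sin((n+n')x) + sin((n−n')x)] dx, which is 0 when n+n' is even and 2n/(n²−n'²) when n+n' is odd (it need not vanish on (0, π)).
  u² squared terms: (-4)²·∫cos(x)² dx = 16·π/2 = 8*π;  (4)²·∫sin(2x)² dx = 16·π/2 = 8*π.
  u² cross terms: 2·(-4)·(4)·∫cos(x)·sin(2x) dx = -32·(4/3) = -128/3.
  So ∫_0^π u² dx = 8*π + 8*π − 128/3 = -128/3 + 16*π.
  (u')² squared terms: (4)²·∫sin(x)² dx = 16·π/2 = 8*π;  (8)²·∫cos(2x)² dx = 64·π/2 = 32*π.
  (u')² cross terms: 2·(4)·(8)·∫sin(x)·cos(2x) dx = 64·(-2/3) = -128/3.
  So ∫_0^π (u')² dx = 8*π + 32*π − 128/3 = -128/3 + 40*π.
||u||_{H^1}^2 = (-128/3 + 16*π) + (-128/3 + 40*π) = -256/3 + 56*π.


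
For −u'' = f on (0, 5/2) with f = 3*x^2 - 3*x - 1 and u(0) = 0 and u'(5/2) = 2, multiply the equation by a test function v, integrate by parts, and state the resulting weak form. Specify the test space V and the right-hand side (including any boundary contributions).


V = {v ∈ H^1(0, 5/2) : v(0) = 0} (test functions vanish at x = 0 where u is specified); weak form: ∫_0^5/2 u'v' dx = ∫_0^5/2 (3*x^2 - 3*x - 1) v dx + 2·v(5/2) for all v ∈ V.

Multiply both sides by a test function v and integrate from 0 to 5/2:
  ∫_0^5/2 −u''(x) v(x) dx = ∫_0^5/2 f(x) v(x) dx.
Integrate the LHS by parts once:
  ∫_0^5/2 −u'' v dx = −[u'(x) v(x)]_0^5/2 + ∫_0^5/2 u'(x) v'(x) dx.
Thus ∫_0^5/2 u'(x) v'(x) dx = ∫_0^5/2 f(x) v(x) dx + [u'(x) v(x)]_0^5/2.
Choose V so that boundary terms are either known or forced to vanish.
Mixed BC: u(0) = 0 (Dirichlet) and u'(5/2) = 2 (Neumann). Define V = {v ∈ H^1(0, 5/2) : v(0) = 0}. Then [u' v]_0^5/2 = u'(5/2)·v(5/2) − u'(0)·0 = 2·v(5/2).
Weak formulation: find u (satisfying any essential BC) such that ∫_0^5/2 u'(x) v'(x) dx = ∫_0^5/2 f v dx + 2·v(5/2) for all v ∈ V (Dirichlet at 0 absorbed into V; Neumann datum at x = 5/2 contributes the boundary term).
Substituting f(x) = 3*x^2 - 3*x - 1, the right-hand side is ∫_0^5/2 (3*x^2 - 3*x - 1) v dx + 2·v(5/2).


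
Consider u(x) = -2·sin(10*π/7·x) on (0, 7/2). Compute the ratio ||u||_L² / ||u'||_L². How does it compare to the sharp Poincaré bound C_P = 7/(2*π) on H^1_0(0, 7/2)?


||u||_L² / ||u'||_L² = 7/(10*π) < C_P = 7/(2*π).

u(x) = -2·sin(10*π/7·x), so u'(x) = -20*π*cos(10*π*x/7)/7.
Writing u(x) = A·sin(kπx/L) with A = -2 and k = 5, use ∫_0^L sin²(kπx/L) dx = L/2 and ∫_0^L cos²(kπx/L) dx = L/2.
u² = 4·sin²(10*π/7·x) and (u')² = 400*π^2/49·cos²(10*π/7·x), and each of sin², cos² integrates to L/2 = 7/4 over (0, 7/2).
∫_0^7/2 u² dx = 7, so ||u||_L² = sqrt(7).
∫_0^7/2 (u')² dx = 100*π^2/7, so ||u'||_L² = 10*sqrt(7)*π/7.
Ratio ||u||_L² / ||u'||_L² = 7/(10*π).
Sharp Poincaré constant on H^1_0(0, 7/2) is C_P = L/π = 7/(2*π), achieved by sin(2*π/7·x).
This is the k = 5 harmonic; the ratio L/(kπ) is strictly less than C_P = L/π, consistent with the sharp inequality ||u||_L² ≤ C_P ||u'||_L².


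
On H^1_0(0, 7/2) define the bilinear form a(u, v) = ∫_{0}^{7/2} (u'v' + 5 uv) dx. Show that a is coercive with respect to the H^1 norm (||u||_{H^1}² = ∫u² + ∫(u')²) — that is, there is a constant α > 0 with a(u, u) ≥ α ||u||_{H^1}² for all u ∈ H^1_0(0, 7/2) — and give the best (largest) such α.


α = 1

Coercivity of a(·,·) on H^1_0(0, 7/2) means a(u, u) ≥ α ||u||_{H^1}² for every u ∈ H^1_0.
The interval has length L = 7/2, and Poincaré/coercivity depend only on L. Here a(u, u) = ∫(u')² + (5)·∫u².
Here c = 5 ≥ 1, so a(u,u) = ∫(u')² + c∫u² ≥ ∫(u')² + ∫u² = ||u||_{H^1}², i.e. α = 1 works. No larger α is possible: a(u,u) ≥ α||u||_{H^1}² means (1−α)∫(u')² ≥ (α−c)∫u², and for the modes u_n = sin(nπ(x−x₀)/L) (x₀ the left endpoint) one has ∫u_n²/∫(u_n')² = (L/(nπ))² → 0, so a(u_n,u_n)/||u_n||_{H^1}² → 1. Hence the optimal constant is α = 1.
Therefore α = 1.


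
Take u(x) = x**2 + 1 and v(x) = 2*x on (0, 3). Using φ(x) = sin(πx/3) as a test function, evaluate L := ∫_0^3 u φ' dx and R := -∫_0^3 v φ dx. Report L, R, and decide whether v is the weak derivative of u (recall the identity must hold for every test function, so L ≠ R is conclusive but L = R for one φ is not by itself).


LHS = -18/π, RHS = -18/π. Yes, v = u' weakly.

u(x) = x**2 + 1, classical derivative u'(x) = 2*x.
φ(x) = sin(πx/3), so φ'(x) = π*cos(π*x/3)/3.
Note φ(0) = φ(3) = 0, so the boundary term u·φ vanishes.
LHS = ∫_0^3 u(x) φ'(x) dx = ∫_0^3 (π*x^2*cos(π*x/3)/3 + π*cos(π*x/3)/3) dx. Term by term:
  ∫_0^3 π*cos(π*x/3)/3 dx = 0;  ∫_0^3 π*x^2*cos(π*x/3)/3 dx = -18/π.
Sum: 0 − 18/π = -18/π.
So LHS = -18/π.
∫_0^3 v(x) φ(x) dx = ∫_0^3 (2*x*sin(π*x/3)) dx. Term by term:
  ∫_0^3 2*x*sin(π*x/3) dx = 18/π.
So RHS = -∫_0^3 v(x) φ(x) dx = -18/π.
LHS = RHS, so the identity holds for this test φ.
Moreover u is smooth here and v(x) = u'(x) = 2*x pointwise, so the identity holds for every test function. Hence v is the weak derivative of u.


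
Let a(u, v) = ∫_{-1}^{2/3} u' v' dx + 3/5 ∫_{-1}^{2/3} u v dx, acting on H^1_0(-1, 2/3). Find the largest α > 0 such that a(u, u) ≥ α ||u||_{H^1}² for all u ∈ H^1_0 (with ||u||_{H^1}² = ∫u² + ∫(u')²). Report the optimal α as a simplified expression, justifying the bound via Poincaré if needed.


α = 3*(5 + 3*π^2)/(25 + 9*π^2)

Coercivity of a(·,·) on H^1_0(-1, 2/3) means a(u, u) ≥ α ||u||_{H^1}² for every u ∈ H^1_0.
The interval has length L = 5/3, and Poincaré/coercivity depend only on L. Here a(u, u) = ∫(u')² + (3/5)·∫u².
Here 0 < c = 3/5 < 1. The condition a(u,u) ≥ α||u||_{H^1}² reads (1−α)∫(u')² ≥ (α−c)∫u². Any admissible α is ≤ 1 (rapidly oscillating u have ∫u²/∫(u')² → 0), and α = 1 would force 0 ≥ (1−c)∫u², impossible since c < 1; so 1−α > 0. By the sharp Poincaré inequality on H^1_0 of an interval of length L, ∫(u')² ≥ (π/L)²∫u² with equality for the first sine mode sin(π(x−x₀)/L) (x₀ the left endpoint), so the inequality holds for all u iff (1−α)(π/L)² ≥ α − c, i.e. α ≤ ((π/L)² + c)/((π/L)² + 1) = (1 + c(L/π)²)/(1 + (L/π)²). With (π/L)² = 9*π^2/25 and c = 3/5, the largest admissible constant is α = ((π/L)² + c)/((π/L)² + 1).
Simplifying, α = 3*(5 + 3*π^2)/(25 + 9*π^2).


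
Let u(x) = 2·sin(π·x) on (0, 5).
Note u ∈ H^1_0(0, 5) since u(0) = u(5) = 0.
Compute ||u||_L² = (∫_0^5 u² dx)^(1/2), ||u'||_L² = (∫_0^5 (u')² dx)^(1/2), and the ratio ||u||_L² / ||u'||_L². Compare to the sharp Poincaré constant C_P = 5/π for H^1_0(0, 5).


||u||_L² / ||u'||_L² = 1/π < C_P = 5/π.

u(x) = 2·sin(π·x), so u'(x) = 2*π*cos(π*x).
Writing u(x) = A·sin(kπx/L) with A = 2 and k = 5, use ∫_0^L sin²(kπx/L) dx = L/2 and ∫_0^L cos²(kπx/L) dx = L/2.
u² = 4·sin²(π·x) and (u')² = 4*π^2·cos²(π·x), and each of sin², cos² integrates to L/2 = 5/2 over (0, 5).
∫_0^5 u² dx = 10, so ||u||_L² = sqrt(10).
∫_0^5 (u')² dx = 10*π^2, so ||u'||_L² = sqrt(10)*π.
Ratio ||u||_L² / ||u'||_L² = 1/π.
Sharp Poincaré constant on H^1_0(0, 5) is C_P = L/π = 5/π, achieved by sin(π/5·x).
This is the k = 5 harmonic; the ratio L/(kπ) is strictly less than C_P = L/π, consistent with the sharp inequality ||u||_L² ≤ C_P ||u'||_L².


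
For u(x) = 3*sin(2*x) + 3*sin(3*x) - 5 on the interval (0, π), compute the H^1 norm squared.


||u||_{H^1(0,π)}^2 = -20 + 185*π/2

u'(x) = 6*cos(2*x) + 9*cos(3*x).
Expand u² and (u')² and integrate term by term on (0, π), using: for integers n ≥ 1, ∫_0^π sin²(nx) dx = ∫_0^π cos²(nx) dx = π/2; for n ≠ n', ∫_0^π sin(nx)sin(n'x) dx = ∫_0^π cos(nx)cos(n'x) dx = 0; and by product-to-sum, ∫_0^π sin(nx)cos(n'x) dx = ½∫_0^π [sin((n+n')x) + sin((n−n')x)] dx, which is 0 when n+n' is even and 2n/(n²−n'²) when n+n' is odd (it need not vanish on (0, π)). For the constant mode: ∫_0^π 1 dx = π, ∫_0^π cos(nx) dx = 0, ∫_0^π sin(nx) dx = (1−(−1)^n)/n.
  u² squared terms: (-5)²·∫1 dx = 25·π = 25*π;  (3)²·∫sin(2x)² dx = 9·π/2 = 9*π/2;  (3)²·∫sin(3x)² dx = 9·π/2 = 9*π/2.
  u² cross terms: 2·(-5)·(3)·∫1·sin(2x) dx = -30·(0) = 0;  2·(-5)·(3)·∫1·sin(3x) dx = -30·(2/3) = -20;  2·(3)·(3)·∫sin(2x)·sin(3x) dx = 18·(0) = 0.
  So ∫_0^π u² dx = 25*π + 9*π/2 + 9*π/2 + 0 − 20 + 0 = -20 + 34*π.
  (u')² squared terms: (6)²·∫cos(2x)² dx = 36·π/2 = 18*π;  (9)²·∫cos(3x)² dx = 81·π/2 = 81*π/2.
  (u')² cross terms: 2·(6)·(9)·∫cos(2x)·cos(3x) dx = 108·(0) = 0.
  So ∫_0^π (u')² dx = 18*π + 81*π/2 + 0 = 117*π/2.
||u||_{H^1}^2 = (-20 + 34*π) + (117*π/2) = -20 + 185*π/2.


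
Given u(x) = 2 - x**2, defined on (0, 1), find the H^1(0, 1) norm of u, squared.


||u||_{H^1}^2 = 21/5

The H^1 norm (squared) on an interval (0, L) is
  ||u||_{H^1}^2 = ∫_0^L u(x)^2 dx + ∫_0^L u'(x)^2 dx.
Compute u'(x) = -2*x.
Then u(x)^2 = x**4 - 4*x**2 + 4 and u'(x)^2 = 4*x**2.
Integrate each monomial from 0 to 1 using ∫_0^1 c·x^n dx = c·1^(n+1)/(n+1):
  ∫_0^1 u(x)^2 dx = ∫_0^1 (x^4 - 4*x^2 + 4) dx. Term by term:
    ∫_0^1 x^4 dx = 1/5;  ∫_0^1 -4*x^2 dx = -4/3;  ∫_0^1 4 dx = 4.
  Sum: 1/5 − 4/3 + 4 = 43/15.
  ∫_0^1 u'(x)^2 dx = ∫_0^1 (4*x^2) dx. Term by term:
    ∫_0^1 4*x^2 dx = 4/3.
Adding: ||u||_{H^1}^2 = 43/15 + 4/3 = 21/5.
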